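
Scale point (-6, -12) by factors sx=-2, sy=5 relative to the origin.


Scaling: (x*sx, y*sy) = (-6*-2, -12*5) = (12, -60)

(12, -60)


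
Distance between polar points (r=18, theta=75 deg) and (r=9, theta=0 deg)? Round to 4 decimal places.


d = sqrt(r1^2 + r2^2 - 2*r1*r2*cos(t2-t1))
d = sqrt(18^2 + 9^2 - 2*18*9*cos(0-75)) = 17.9205

17.9205


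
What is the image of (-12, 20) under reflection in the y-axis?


Reflection across y-axis: (x, y) -> (-x, y)
(-12, 20) -> (12, 20)

(12, 20)


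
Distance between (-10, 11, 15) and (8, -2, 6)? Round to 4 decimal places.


d = sqrt((8--10)^2 + (-2-11)^2 + (6-15)^2) = 23.9583

23.9583


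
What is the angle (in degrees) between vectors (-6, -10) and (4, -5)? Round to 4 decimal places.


dot = -6*4 + -10*-5 = 26
|u| = 11.6619, |v| = 6.4031
cos(angle) = 0.3482
angle = 69.6236 degrees

69.6236 degrees


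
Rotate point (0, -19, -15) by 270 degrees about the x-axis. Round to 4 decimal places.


x' = 0
y' = -19*cos(270) - -15*sin(270) = -15
z' = -19*sin(270) + -15*cos(270) = 19

(0, -15, 19)


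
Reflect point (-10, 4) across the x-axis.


Reflection across x-axis: (x, y) -> (x, -y)
(-10, 4) -> (-10, -4)

(-10, -4)


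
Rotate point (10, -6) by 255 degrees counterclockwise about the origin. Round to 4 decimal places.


x' = 10*cos(255) - -6*sin(255) = -8.3837
y' = 10*sin(255) + -6*cos(255) = -8.1063

(-8.3837, -8.1063)


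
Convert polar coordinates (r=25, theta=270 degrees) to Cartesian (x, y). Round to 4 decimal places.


x = 25 * cos(270) = 0
y = 25 * sin(270) = -25

(0, -25)


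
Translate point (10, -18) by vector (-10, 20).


Translation: (x+dx, y+dy) = (10+-10, -18+20) = (0, 2)

(0, 2)


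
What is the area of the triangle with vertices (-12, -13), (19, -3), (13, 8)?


Area = |x1(y2-y3) + x2(y3-y1) + x3(y1-y2)| / 2
= |-12*(-3-8) + 19*(8--13) + 13*(-13--3)| / 2
= 200.5

200.5


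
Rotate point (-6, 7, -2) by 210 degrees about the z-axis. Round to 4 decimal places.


x' = -6*cos(210) - 7*sin(210) = 8.6962
y' = -6*sin(210) + 7*cos(210) = -3.0622
z' = -2

(8.6962, -3.0622, -2)


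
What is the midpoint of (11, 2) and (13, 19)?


Midpoint = ((11+13)/2, (2+19)/2) = (12, 10.5)

(12, 10.5)


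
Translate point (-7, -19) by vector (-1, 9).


Translation: (x+dx, y+dy) = (-7+-1, -19+9) = (-8, -10)

(-8, -10)


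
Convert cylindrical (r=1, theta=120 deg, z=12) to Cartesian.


x = 1 * cos(120) = -0.5
y = 1 * sin(120) = 0.866
z = 12

(-0.5, 0.866, 12)


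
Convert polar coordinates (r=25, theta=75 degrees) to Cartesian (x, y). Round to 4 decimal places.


x = 25 * cos(75) = 6.4705
y = 25 * sin(75) = 24.1481

(6.4705, 24.1481)


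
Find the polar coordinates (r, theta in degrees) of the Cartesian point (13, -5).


r = sqrt(13^2 + (-5)^2) = 13.9284
theta = atan2(-5, 13) = 338.9625 degrees

r = 13.9284, theta = 338.9625 degrees


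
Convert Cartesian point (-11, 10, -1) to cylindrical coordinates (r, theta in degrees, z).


r = sqrt((-11)^2 + 10^2) = 14.8661
theta = atan2(10, -11) = 137.7263 deg
z = -1

r = 14.8661, theta = 137.7263 deg, z = -1


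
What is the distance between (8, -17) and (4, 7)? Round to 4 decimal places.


d = sqrt((4-8)^2 + (7--17)^2) = 24.3311

24.3311


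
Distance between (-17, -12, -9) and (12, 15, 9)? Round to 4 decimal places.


d = sqrt((12--17)^2 + (15--12)^2 + (9--9)^2) = 43.5201

43.5201


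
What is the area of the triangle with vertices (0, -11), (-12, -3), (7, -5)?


Area = |x1(y2-y3) + x2(y3-y1) + x3(y1-y2)| / 2
= |0*(-3--5) + -12*(-5--11) + 7*(-11--3)| / 2
= 64

64


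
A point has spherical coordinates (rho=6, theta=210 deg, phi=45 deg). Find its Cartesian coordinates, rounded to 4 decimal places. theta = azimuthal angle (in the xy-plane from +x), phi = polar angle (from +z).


x = 6 * sin(45) * cos(210) = -3.6742
y = 6 * sin(45) * sin(210) = -2.1213
z = 6 * cos(45) = 4.2426

(-3.6742, -2.1213, 4.2426)


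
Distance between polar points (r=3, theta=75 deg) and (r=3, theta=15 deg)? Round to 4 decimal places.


d = sqrt(r1^2 + r2^2 - 2*r1*r2*cos(t2-t1))
d = sqrt(3^2 + 3^2 - 2*3*3*cos(15-75)) = 3

3


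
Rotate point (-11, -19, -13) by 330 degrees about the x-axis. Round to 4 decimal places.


x' = -11
y' = -19*cos(330) - -13*sin(330) = -22.9545
z' = -19*sin(330) + -13*cos(330) = -1.7583

(-11, -22.9545, -1.7583)


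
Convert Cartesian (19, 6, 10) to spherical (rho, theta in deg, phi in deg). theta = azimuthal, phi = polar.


rho = sqrt(19^2 + 6^2 + 10^2) = 22.2935
theta = atan2(6, 19) = 17.5256 deg
phi = acos(10/22.2935) = 63.3486 deg

rho = 22.2935, theta = 17.5256 deg, phi = 63.3486 deg


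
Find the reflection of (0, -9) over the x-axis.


Reflection across x-axis: (x, y) -> (x, -y)
(0, -9) -> (0, 9)

(0, 9)


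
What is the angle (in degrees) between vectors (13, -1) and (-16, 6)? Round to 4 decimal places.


dot = 13*-16 + -1*6 = -214
|u| = 13.0384, |v| = 17.088
cos(angle) = -0.9605
angle = 163.8427 degrees

163.8427 degrees


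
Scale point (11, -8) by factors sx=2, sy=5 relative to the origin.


Scaling: (x*sx, y*sy) = (11*2, -8*5) = (22, -40)

(22, -40)


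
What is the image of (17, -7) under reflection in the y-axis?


Reflection across y-axis: (x, y) -> (-x, y)
(17, -7) -> (-17, -7)

(-17, -7)


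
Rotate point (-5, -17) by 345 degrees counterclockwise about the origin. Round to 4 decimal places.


x' = -5*cos(345) - -17*sin(345) = -9.2296
y' = -5*sin(345) + -17*cos(345) = -15.1266

(-9.2296, -15.1266)


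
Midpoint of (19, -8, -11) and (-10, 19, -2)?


Midpoint = ((19+-10)/2, (-8+19)/2, (-11+-2)/2) = (4.5, 5.5, -6.5)

(4.5, 5.5, -6.5)


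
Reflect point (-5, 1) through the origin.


Reflection through origin: (x, y) -> (-x, -y)
(-5, 1) -> (5, -1)

(5, -1)


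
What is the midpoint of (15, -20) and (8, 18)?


Midpoint = ((15+8)/2, (-20+18)/2) = (11.5, -1)

(11.5, -1)


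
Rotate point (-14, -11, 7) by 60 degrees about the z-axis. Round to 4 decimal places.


x' = -14*cos(60) - -11*sin(60) = 2.5263
y' = -14*sin(60) + -11*cos(60) = -17.6244
z' = 7

(2.5263, -17.6244, 7)


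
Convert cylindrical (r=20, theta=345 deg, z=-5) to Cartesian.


x = 20 * cos(345) = 19.3185
y = 20 * sin(345) = -5.1764
z = -5

(19.3185, -5.1764, -5)


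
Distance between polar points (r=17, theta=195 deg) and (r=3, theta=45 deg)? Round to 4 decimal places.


d = sqrt(r1^2 + r2^2 - 2*r1*r2*cos(t2-t1))
d = sqrt(17^2 + 3^2 - 2*17*3*cos(45-195)) = 19.6554

19.6554


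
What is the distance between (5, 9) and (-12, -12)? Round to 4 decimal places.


d = sqrt((-12-5)^2 + (-12-9)^2) = 27.0185

27.0185


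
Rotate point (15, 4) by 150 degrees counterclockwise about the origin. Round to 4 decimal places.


x' = 15*cos(150) - 4*sin(150) = -14.9904
y' = 15*sin(150) + 4*cos(150) = 4.0359

(-14.9904, 4.0359)


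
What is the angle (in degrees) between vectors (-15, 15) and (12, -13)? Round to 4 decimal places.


dot = -15*12 + 15*-13 = -375
|u| = 21.2132, |v| = 17.6918
cos(angle) = -0.9992
angle = 177.7094 degrees

177.7094 degrees


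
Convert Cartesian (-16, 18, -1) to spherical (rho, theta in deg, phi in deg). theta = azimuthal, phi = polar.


rho = sqrt((-16)^2 + 18^2 + (-1)^2) = 24.1039
theta = atan2(18, -16) = 131.6335 deg
phi = acos(-1/24.1039) = 92.3777 deg

rho = 24.1039, theta = 131.6335 deg, phi = 92.3777 deg


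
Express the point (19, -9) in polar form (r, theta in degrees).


r = sqrt(19^2 + (-9)^2) = 21.0238
theta = atan2(-9, 19) = 334.6538 degrees

r = 21.0238, theta = 334.6538 degrees


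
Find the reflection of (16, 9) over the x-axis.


Reflection across x-axis: (x, y) -> (x, -y)
(16, 9) -> (16, -9)

(16, -9)


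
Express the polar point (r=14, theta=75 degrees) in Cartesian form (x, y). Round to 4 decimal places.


x = 14 * cos(75) = 3.6235
y = 14 * sin(75) = 13.523

(3.6235, 13.523)


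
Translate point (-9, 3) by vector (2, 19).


Translation: (x+dx, y+dy) = (-9+2, 3+19) = (-7, 22)

(-7, 22)


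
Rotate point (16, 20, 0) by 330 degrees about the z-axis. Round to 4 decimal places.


x' = 16*cos(330) - 20*sin(330) = 23.8564
y' = 16*sin(330) + 20*cos(330) = 9.3205
z' = 0

(23.8564, 9.3205, 0)


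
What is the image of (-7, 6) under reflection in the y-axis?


Reflection across y-axis: (x, y) -> (-x, y)
(-7, 6) -> (7, 6)

(7, 6)


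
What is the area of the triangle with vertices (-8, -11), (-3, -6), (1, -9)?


Area = |x1(y2-y3) + x2(y3-y1) + x3(y1-y2)| / 2
= |-8*(-6--9) + -3*(-9--11) + 1*(-11--6)| / 2
= 17.5

17.5


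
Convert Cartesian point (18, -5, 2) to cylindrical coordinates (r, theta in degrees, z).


r = sqrt(18^2 + (-5)^2) = 18.6815
theta = atan2(-5, 18) = 344.4759 deg
z = 2

r = 18.6815, theta = 344.4759 deg, z = 2


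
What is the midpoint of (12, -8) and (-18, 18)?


Midpoint = ((12+-18)/2, (-8+18)/2) = (-3, 5)

(-3, 5)


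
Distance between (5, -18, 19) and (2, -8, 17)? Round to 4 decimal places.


d = sqrt((2-5)^2 + (-8--18)^2 + (17-19)^2) = 10.6301

10.6301


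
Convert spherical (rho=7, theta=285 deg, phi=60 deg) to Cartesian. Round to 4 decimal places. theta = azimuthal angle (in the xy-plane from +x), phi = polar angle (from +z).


x = 7 * sin(60) * cos(285) = 1.569
y = 7 * sin(60) * sin(285) = -5.8556
z = 7 * cos(60) = 3.5

(1.569, -5.8556, 3.5)


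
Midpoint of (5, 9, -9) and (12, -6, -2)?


Midpoint = ((5+12)/2, (9+-6)/2, (-9+-2)/2) = (8.5, 1.5, -5.5)

(8.5, 1.5, -5.5)


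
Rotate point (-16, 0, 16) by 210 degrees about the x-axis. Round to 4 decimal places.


x' = -16
y' = 0*cos(210) - 16*sin(210) = 8
z' = 0*sin(210) + 16*cos(210) = -13.8564

(-16, 8, -13.8564)


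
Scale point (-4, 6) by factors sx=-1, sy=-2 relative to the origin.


Scaling: (x*sx, y*sy) = (-4*-1, 6*-2) = (4, -12)

(4, -12)


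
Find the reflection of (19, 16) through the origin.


Reflection through origin: (x, y) -> (-x, -y)
(19, 16) -> (-19, -16)

(-19, -16)


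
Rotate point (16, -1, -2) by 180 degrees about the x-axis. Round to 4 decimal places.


x' = 16
y' = -1*cos(180) - -2*sin(180) = 1
z' = -1*sin(180) + -2*cos(180) = 2

(16, 1, 2)


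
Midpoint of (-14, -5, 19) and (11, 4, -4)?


Midpoint = ((-14+11)/2, (-5+4)/2, (19+-4)/2) = (-1.5, -0.5, 7.5)

(-1.5, -0.5, 7.5)


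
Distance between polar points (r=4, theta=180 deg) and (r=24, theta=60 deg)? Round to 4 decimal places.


d = sqrt(r1^2 + r2^2 - 2*r1*r2*cos(t2-t1))
d = sqrt(4^2 + 24^2 - 2*4*24*cos(60-180)) = 26.2298

26.2298


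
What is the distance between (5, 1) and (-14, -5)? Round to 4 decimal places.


d = sqrt((-14-5)^2 + (-5-1)^2) = 19.9249

19.9249


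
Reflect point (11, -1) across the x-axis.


Reflection across x-axis: (x, y) -> (x, -y)
(11, -1) -> (11, 1)

(11, 1)


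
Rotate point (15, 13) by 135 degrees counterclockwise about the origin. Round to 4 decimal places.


x' = 15*cos(135) - 13*sin(135) = -19.799
y' = 15*sin(135) + 13*cos(135) = 1.4142

(-19.799, 1.4142)


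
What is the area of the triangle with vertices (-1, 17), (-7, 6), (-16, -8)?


Area = |x1(y2-y3) + x2(y3-y1) + x3(y1-y2)| / 2
= |-1*(6--8) + -7*(-8-17) + -16*(17-6)| / 2
= 7.5

7.5


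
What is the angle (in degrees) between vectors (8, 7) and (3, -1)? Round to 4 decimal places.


dot = 8*3 + 7*-1 = 17
|u| = 10.6301, |v| = 3.1623
cos(angle) = 0.5057
angle = 59.6209 degrees

59.6209 degrees


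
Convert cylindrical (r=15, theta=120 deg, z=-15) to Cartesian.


x = 15 * cos(120) = -7.5
y = 15 * sin(120) = 12.9904
z = -15

(-7.5, 12.9904, -15)


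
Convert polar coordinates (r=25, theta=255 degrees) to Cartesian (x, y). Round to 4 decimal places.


x = 25 * cos(255) = -6.4705
y = 25 * sin(255) = -24.1481

(-6.4705, -24.1481)


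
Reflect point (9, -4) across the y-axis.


Reflection across y-axis: (x, y) -> (-x, y)
(9, -4) -> (-9, -4)

(-9, -4)


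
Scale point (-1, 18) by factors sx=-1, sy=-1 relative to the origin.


Scaling: (x*sx, y*sy) = (-1*-1, 18*-1) = (1, -18)

(1, -18)


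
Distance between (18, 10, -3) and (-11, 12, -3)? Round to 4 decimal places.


d = sqrt((-11-18)^2 + (12-10)^2 + (-3--3)^2) = 29.0689

29.0689


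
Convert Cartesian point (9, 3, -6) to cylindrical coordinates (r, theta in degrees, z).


r = sqrt(9^2 + 3^2) = 9.4868
theta = atan2(3, 9) = 18.4349 deg
z = -6

r = 9.4868, theta = 18.4349 deg, z = -6


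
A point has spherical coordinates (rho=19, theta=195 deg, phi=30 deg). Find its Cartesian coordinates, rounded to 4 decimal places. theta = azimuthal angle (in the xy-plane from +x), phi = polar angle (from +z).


x = 19 * sin(30) * cos(195) = -9.1763
y = 19 * sin(30) * sin(195) = -2.4588
z = 19 * cos(30) = 16.4545

(-9.1763, -2.4588, 16.4545)


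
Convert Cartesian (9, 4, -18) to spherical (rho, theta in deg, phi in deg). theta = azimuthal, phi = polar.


rho = sqrt(9^2 + 4^2 + (-18)^2) = 20.5183
theta = atan2(4, 9) = 23.9625 deg
phi = acos(-18/20.5183) = 151.3143 deg

rho = 20.5183, theta = 23.9625 deg, phi = 151.3143 deg


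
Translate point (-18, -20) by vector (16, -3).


Translation: (x+dx, y+dy) = (-18+16, -20+-3) = (-2, -23)

(-2, -23)


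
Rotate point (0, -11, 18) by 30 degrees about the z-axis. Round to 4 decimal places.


x' = 0*cos(30) - -11*sin(30) = 5.5
y' = 0*sin(30) + -11*cos(30) = -9.5263
z' = 18

(5.5, -9.5263, 18)


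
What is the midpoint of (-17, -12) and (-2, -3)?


Midpoint = ((-17+-2)/2, (-12+-3)/2) = (-9.5, -7.5)

(-9.5, -7.5)


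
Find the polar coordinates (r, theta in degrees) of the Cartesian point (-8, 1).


r = sqrt((-8)^2 + 1^2) = 8.0623
theta = atan2(1, -8) = 172.875 degrees

r = 8.0623, theta = 172.875 degrees


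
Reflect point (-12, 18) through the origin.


Reflection through origin: (x, y) -> (-x, -y)
(-12, 18) -> (12, -18)

(12, -18)


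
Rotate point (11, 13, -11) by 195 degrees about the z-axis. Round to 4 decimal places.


x' = 11*cos(195) - 13*sin(195) = -7.2605
y' = 11*sin(195) + 13*cos(195) = -15.404
z' = -11

(-7.2605, -15.404, -11)


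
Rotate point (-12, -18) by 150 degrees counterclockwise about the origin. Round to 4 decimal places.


x' = -12*cos(150) - -18*sin(150) = 19.3923
y' = -12*sin(150) + -18*cos(150) = 9.5885

(19.3923, 9.5885)


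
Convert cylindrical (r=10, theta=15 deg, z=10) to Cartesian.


x = 10 * cos(15) = 9.6593
y = 10 * sin(15) = 2.5882
z = 10

(9.6593, 2.5882, 10)


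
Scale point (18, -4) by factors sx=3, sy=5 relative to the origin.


Scaling: (x*sx, y*sy) = (18*3, -4*5) = (54, -20)

(54, -20)


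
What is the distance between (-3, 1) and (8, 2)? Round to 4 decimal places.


d = sqrt((8--3)^2 + (2-1)^2) = 11.0454

11.0454


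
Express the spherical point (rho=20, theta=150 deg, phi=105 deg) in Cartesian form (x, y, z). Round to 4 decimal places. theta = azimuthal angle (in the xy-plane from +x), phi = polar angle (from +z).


x = 20 * sin(105) * cos(150) = -16.7303
y = 20 * sin(105) * sin(150) = 9.6593
z = 20 * cos(105) = -5.1764

(-16.7303, 9.6593, -5.1764)


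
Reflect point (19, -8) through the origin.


Reflection through origin: (x, y) -> (-x, -y)
(19, -8) -> (-19, 8)

(-19, 8)


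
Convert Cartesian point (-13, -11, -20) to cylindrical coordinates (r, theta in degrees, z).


r = sqrt((-13)^2 + (-11)^2) = 17.0294
theta = atan2(-11, -13) = 220.2364 deg
z = -20

r = 17.0294, theta = 220.2364 deg, z = -20


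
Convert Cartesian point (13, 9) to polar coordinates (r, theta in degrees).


r = sqrt(13^2 + 9^2) = 15.8114
theta = atan2(9, 13) = 34.6952 degrees

r = 15.8114, theta = 34.6952 degrees


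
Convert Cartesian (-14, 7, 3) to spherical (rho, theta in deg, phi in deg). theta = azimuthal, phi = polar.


rho = sqrt((-14)^2 + 7^2 + 3^2) = 15.9374
theta = atan2(7, -14) = 153.4349 deg
phi = acos(3/15.9374) = 79.1501 deg

rho = 15.9374, theta = 153.4349 deg, phi = 79.1501 deg


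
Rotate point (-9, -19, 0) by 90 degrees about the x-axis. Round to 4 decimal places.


x' = -9
y' = -19*cos(90) - 0*sin(90) = 0
z' = -19*sin(90) + 0*cos(90) = -19

(-9, 0, -19)


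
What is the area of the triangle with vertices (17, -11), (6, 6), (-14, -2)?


Area = |x1(y2-y3) + x2(y3-y1) + x3(y1-y2)| / 2
= |17*(6--2) + 6*(-2--11) + -14*(-11-6)| / 2
= 214

214


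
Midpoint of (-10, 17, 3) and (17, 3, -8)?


Midpoint = ((-10+17)/2, (17+3)/2, (3+-8)/2) = (3.5, 10, -2.5)

(3.5, 10, -2.5)


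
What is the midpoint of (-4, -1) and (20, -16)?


Midpoint = ((-4+20)/2, (-1+-16)/2) = (8, -8.5)

(8, -8.5)


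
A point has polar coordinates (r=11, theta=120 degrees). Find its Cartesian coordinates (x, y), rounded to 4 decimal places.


x = 11 * cos(120) = -5.5
y = 11 * sin(120) = 9.5263

(-5.5, 9.5263)


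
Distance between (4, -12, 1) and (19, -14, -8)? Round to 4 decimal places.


d = sqrt((19-4)^2 + (-14--12)^2 + (-8-1)^2) = 17.6068

17.6068


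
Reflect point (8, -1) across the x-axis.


Reflection across x-axis: (x, y) -> (x, -y)
(8, -1) -> (8, 1)

(8, 1)


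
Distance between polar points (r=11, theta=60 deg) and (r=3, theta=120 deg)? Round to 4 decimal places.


d = sqrt(r1^2 + r2^2 - 2*r1*r2*cos(t2-t1))
d = sqrt(11^2 + 3^2 - 2*11*3*cos(120-60)) = 9.8489

9.8489


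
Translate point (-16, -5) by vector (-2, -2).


Translation: (x+dx, y+dy) = (-16+-2, -5+-2) = (-18, -7)

(-18, -7)


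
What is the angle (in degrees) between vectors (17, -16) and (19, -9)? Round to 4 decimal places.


dot = 17*19 + -16*-9 = 467
|u| = 23.3452, |v| = 21.0238
cos(angle) = 0.9515
angle = 17.9181 degrees

17.9181 degrees


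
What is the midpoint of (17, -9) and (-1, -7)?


Midpoint = ((17+-1)/2, (-9+-7)/2) = (8, -8)

(8, -8)


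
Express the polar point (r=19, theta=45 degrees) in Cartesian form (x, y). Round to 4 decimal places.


x = 19 * cos(45) = 13.435
y = 19 * sin(45) = 13.435

(13.435, 13.435)


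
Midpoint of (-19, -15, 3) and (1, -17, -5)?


Midpoint = ((-19+1)/2, (-15+-17)/2, (3+-5)/2) = (-9, -16, -1)

(-9, -16, -1)


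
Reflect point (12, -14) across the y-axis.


Reflection across y-axis: (x, y) -> (-x, y)
(12, -14) -> (-12, -14)

(-12, -14)


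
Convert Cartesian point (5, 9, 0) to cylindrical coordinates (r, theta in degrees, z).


r = sqrt(5^2 + 9^2) = 10.2956
theta = atan2(9, 5) = 60.9454 deg
z = 0

r = 10.2956, theta = 60.9454 deg, z = 0


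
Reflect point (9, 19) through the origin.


Reflection through origin: (x, y) -> (-x, -y)
(9, 19) -> (-9, -19)

(-9, -19)


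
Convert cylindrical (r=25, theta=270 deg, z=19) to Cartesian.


x = 25 * cos(270) = 0
y = 25 * sin(270) = -25
z = 19

(0, -25, 19)


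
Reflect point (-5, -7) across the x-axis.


Reflection across x-axis: (x, y) -> (x, -y)
(-5, -7) -> (-5, 7)

(-5, 7)


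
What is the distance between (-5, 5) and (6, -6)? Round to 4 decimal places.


d = sqrt((6--5)^2 + (-6-5)^2) = 15.5563

15.5563


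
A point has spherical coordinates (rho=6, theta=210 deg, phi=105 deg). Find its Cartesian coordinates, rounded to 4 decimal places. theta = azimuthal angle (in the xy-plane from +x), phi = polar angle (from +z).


x = 6 * sin(105) * cos(210) = -5.0191
y = 6 * sin(105) * sin(210) = -2.8978
z = 6 * cos(105) = -1.5529

(-5.0191, -2.8978, -1.5529)


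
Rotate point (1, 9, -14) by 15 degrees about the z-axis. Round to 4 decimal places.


x' = 1*cos(15) - 9*sin(15) = -1.3634
y' = 1*sin(15) + 9*cos(15) = 8.9522
z' = -14

(-1.3634, 8.9522, -14)


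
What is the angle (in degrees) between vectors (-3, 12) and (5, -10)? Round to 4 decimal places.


dot = -3*5 + 12*-10 = -135
|u| = 12.3693, |v| = 11.1803
cos(angle) = -0.9762
angle = 167.4712 degrees

167.4712 degrees


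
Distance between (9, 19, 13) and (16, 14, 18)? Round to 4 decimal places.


d = sqrt((16-9)^2 + (14-19)^2 + (18-13)^2) = 9.9499

9.9499


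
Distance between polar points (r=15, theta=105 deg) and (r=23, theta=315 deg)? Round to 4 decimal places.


d = sqrt(r1^2 + r2^2 - 2*r1*r2*cos(t2-t1))
d = sqrt(15^2 + 23^2 - 2*15*23*cos(315-105)) = 36.7635

36.7635


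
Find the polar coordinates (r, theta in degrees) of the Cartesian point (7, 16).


r = sqrt(7^2 + 16^2) = 17.4642
theta = atan2(16, 7) = 66.3706 degrees

r = 17.4642, theta = 66.3706 degrees


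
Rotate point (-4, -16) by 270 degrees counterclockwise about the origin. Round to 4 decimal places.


x' = -4*cos(270) - -16*sin(270) = -16
y' = -4*sin(270) + -16*cos(270) = 4

(-16, 4)


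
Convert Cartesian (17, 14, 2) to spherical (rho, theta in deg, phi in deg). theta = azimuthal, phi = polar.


rho = sqrt(17^2 + 14^2 + 2^2) = 22.1133
theta = atan2(14, 17) = 39.4725 deg
phi = acos(2/22.1133) = 84.8109 deg

rho = 22.1133, theta = 39.4725 deg, phi = 84.8109 deg


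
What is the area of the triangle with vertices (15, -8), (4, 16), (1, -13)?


Area = |x1(y2-y3) + x2(y3-y1) + x3(y1-y2)| / 2
= |15*(16--13) + 4*(-13--8) + 1*(-8-16)| / 2
= 195.5

195.5


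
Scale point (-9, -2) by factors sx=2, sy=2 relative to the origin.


Scaling: (x*sx, y*sy) = (-9*2, -2*2) = (-18, -4)

(-18, -4)


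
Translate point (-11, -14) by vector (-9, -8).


Translation: (x+dx, y+dy) = (-11+-9, -14+-8) = (-20, -22)

(-20, -22)


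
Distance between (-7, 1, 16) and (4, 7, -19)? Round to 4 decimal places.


d = sqrt((4--7)^2 + (7-1)^2 + (-19-16)^2) = 37.1753

37.1753


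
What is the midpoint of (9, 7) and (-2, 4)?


Midpoint = ((9+-2)/2, (7+4)/2) = (3.5, 5.5)

(3.5, 5.5)


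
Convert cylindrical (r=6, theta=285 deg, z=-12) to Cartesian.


x = 6 * cos(285) = 1.5529
y = 6 * sin(285) = -5.7956
z = -12

(1.5529, -5.7956, -12)


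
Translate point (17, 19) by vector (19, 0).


Translation: (x+dx, y+dy) = (17+19, 19+0) = (36, 19)

(36, 19)


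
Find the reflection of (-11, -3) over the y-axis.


Reflection across y-axis: (x, y) -> (-x, y)
(-11, -3) -> (11, -3)

(11, -3)


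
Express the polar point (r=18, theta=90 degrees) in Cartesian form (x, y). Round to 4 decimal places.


x = 18 * cos(90) = 0
y = 18 * sin(90) = 18

(0, 18)


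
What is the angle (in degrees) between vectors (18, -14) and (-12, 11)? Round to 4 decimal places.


dot = 18*-12 + -14*11 = -370
|u| = 22.8035, |v| = 16.2788
cos(angle) = -0.9967
angle = 175.3645 degrees

175.3645 degrees


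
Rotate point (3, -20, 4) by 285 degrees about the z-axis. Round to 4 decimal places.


x' = 3*cos(285) - -20*sin(285) = -18.5421
y' = 3*sin(285) + -20*cos(285) = -8.0742
z' = 4

(-18.5421, -8.0742, 4)


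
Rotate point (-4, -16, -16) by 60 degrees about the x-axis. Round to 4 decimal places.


x' = -4
y' = -16*cos(60) - -16*sin(60) = 5.8564
z' = -16*sin(60) + -16*cos(60) = -21.8564

(-4, 5.8564, -21.8564)


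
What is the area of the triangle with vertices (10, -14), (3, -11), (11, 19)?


Area = |x1(y2-y3) + x2(y3-y1) + x3(y1-y2)| / 2
= |10*(-11-19) + 3*(19--14) + 11*(-14--11)| / 2
= 117

117


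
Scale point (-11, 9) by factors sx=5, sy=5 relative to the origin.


Scaling: (x*sx, y*sy) = (-11*5, 9*5) = (-55, 45)

(-55, 45)


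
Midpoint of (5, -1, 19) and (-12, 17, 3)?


Midpoint = ((5+-12)/2, (-1+17)/2, (19+3)/2) = (-3.5, 8, 11)

(-3.5, 8, 11)


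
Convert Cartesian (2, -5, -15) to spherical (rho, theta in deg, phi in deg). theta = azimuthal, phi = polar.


rho = sqrt(2^2 + (-5)^2 + (-15)^2) = 15.9374
theta = atan2(-5, 2) = 291.8014 deg
phi = acos(-15/15.9374) = 160.2513 deg

rho = 15.9374, theta = 291.8014 deg, phi = 160.2513 deg


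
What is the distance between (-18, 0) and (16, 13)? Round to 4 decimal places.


d = sqrt((16--18)^2 + (13-0)^2) = 36.4005

36.4005


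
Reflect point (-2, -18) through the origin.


Reflection through origin: (x, y) -> (-x, -y)
(-2, -18) -> (2, 18)

(2, 18)


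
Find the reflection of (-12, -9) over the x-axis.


Reflection across x-axis: (x, y) -> (x, -y)
(-12, -9) -> (-12, 9)

(-12, 9)


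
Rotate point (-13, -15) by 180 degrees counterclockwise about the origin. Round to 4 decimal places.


x' = -13*cos(180) - -15*sin(180) = 13
y' = -13*sin(180) + -15*cos(180) = 15

(13, 15)


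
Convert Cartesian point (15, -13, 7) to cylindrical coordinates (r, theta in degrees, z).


r = sqrt(15^2 + (-13)^2) = 19.8494
theta = atan2(-13, 15) = 319.0856 deg
z = 7

r = 19.8494, theta = 319.0856 deg, z = 7


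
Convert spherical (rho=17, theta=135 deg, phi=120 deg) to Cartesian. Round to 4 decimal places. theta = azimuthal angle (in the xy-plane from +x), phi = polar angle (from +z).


x = 17 * sin(120) * cos(135) = -10.4103
y = 17 * sin(120) * sin(135) = 10.4103
z = 17 * cos(120) = -8.5

(-10.4103, 10.4103, -8.5)


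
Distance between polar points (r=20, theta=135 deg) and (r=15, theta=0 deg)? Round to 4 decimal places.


d = sqrt(r1^2 + r2^2 - 2*r1*r2*cos(t2-t1))
d = sqrt(20^2 + 15^2 - 2*20*15*cos(0-135)) = 32.3923

32.3923


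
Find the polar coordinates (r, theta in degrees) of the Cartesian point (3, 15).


r = sqrt(3^2 + 15^2) = 15.2971
theta = atan2(15, 3) = 78.6901 degrees

r = 15.2971, theta = 78.6901 degrees


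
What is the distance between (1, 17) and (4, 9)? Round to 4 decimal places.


d = sqrt((4-1)^2 + (9-17)^2) = 8.544

8.544


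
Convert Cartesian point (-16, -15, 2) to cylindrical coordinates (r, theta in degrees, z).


r = sqrt((-16)^2 + (-15)^2) = 21.9317
theta = atan2(-15, -16) = 223.1524 deg
z = 2

r = 21.9317, theta = 223.1524 deg, z = 2


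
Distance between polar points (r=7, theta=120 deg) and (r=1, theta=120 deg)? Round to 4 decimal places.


d = sqrt(r1^2 + r2^2 - 2*r1*r2*cos(t2-t1))
d = sqrt(7^2 + 1^2 - 2*7*1*cos(120-120)) = 6

6


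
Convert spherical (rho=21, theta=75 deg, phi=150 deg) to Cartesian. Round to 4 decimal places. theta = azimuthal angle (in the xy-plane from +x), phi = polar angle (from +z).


x = 21 * sin(150) * cos(75) = 2.7176
y = 21 * sin(150) * sin(75) = 10.1422
z = 21 * cos(150) = -18.1865

(2.7176, 10.1422, -18.1865)


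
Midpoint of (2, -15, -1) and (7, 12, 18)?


Midpoint = ((2+7)/2, (-15+12)/2, (-1+18)/2) = (4.5, -1.5, 8.5)

(4.5, -1.5, 8.5)


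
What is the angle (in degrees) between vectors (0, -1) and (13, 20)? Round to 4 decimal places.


dot = 0*13 + -1*20 = -20
|u| = 1, |v| = 23.8537
cos(angle) = -0.8384
angle = 146.9761 degrees

146.9761 degrees


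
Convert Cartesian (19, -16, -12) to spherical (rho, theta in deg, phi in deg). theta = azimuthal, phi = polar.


rho = sqrt(19^2 + (-16)^2 + (-12)^2) = 27.5862
theta = atan2(-16, 19) = 319.8991 deg
phi = acos(-12/27.5862) = 115.7853 deg

rho = 27.5862, theta = 319.8991 deg, phi = 115.7853 deg


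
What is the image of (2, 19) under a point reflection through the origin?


Reflection through origin: (x, y) -> (-x, -y)
(2, 19) -> (-2, -19)

(-2, -19)


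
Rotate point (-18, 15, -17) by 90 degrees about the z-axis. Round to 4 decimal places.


x' = -18*cos(90) - 15*sin(90) = -15
y' = -18*sin(90) + 15*cos(90) = -18
z' = -17

(-15, -18, -17)


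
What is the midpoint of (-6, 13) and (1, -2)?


Midpoint = ((-6+1)/2, (13+-2)/2) = (-2.5, 5.5)

(-2.5, 5.5)


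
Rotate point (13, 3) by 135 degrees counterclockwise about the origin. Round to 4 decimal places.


x' = 13*cos(135) - 3*sin(135) = -11.3137
y' = 13*sin(135) + 3*cos(135) = 7.0711

(-11.3137, 7.0711)


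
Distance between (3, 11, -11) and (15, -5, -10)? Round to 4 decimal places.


d = sqrt((15-3)^2 + (-5-11)^2 + (-10--11)^2) = 20.025

20.025


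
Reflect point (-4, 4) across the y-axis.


Reflection across y-axis: (x, y) -> (-x, y)
(-4, 4) -> (4, 4)

(4, 4)


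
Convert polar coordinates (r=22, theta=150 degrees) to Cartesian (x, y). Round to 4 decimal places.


x = 22 * cos(150) = -19.0526
y = 22 * sin(150) = 11

(-19.0526, 11)


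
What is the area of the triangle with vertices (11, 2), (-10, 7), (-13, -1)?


Area = |x1(y2-y3) + x2(y3-y1) + x3(y1-y2)| / 2
= |11*(7--1) + -10*(-1-2) + -13*(2-7)| / 2
= 91.5

91.5


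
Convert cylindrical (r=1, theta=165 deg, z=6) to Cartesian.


x = 1 * cos(165) = -0.9659
y = 1 * sin(165) = 0.2588
z = 6

(-0.9659, 0.2588, 6)


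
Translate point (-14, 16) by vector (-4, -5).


Translation: (x+dx, y+dy) = (-14+-4, 16+-5) = (-18, 11)

(-18, 11)


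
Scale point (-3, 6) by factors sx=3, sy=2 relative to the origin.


Scaling: (x*sx, y*sy) = (-3*3, 6*2) = (-9, 12)

(-9, 12)


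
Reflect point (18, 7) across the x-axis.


Reflection across x-axis: (x, y) -> (x, -y)
(18, 7) -> (18, -7)

(18, -7)


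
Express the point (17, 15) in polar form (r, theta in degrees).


r = sqrt(17^2 + 15^2) = 22.6716
theta = atan2(15, 17) = 41.4237 degrees

r = 22.6716, theta = 41.4237 degrees


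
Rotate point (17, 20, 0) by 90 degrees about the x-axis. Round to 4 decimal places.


x' = 17
y' = 20*cos(90) - 0*sin(90) = 0
z' = 20*sin(90) + 0*cos(90) = 20

(17, 0, 20)


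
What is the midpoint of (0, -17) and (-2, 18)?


Midpoint = ((0+-2)/2, (-17+18)/2) = (-1, 0.5)

(-1, 0.5)


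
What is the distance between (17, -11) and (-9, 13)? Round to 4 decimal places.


d = sqrt((-9-17)^2 + (13--11)^2) = 35.3836

35.3836


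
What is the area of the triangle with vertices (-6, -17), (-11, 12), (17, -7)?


Area = |x1(y2-y3) + x2(y3-y1) + x3(y1-y2)| / 2
= |-6*(12--7) + -11*(-7--17) + 17*(-17-12)| / 2
= 358.5

358.5


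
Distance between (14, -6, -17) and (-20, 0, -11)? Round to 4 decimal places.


d = sqrt((-20-14)^2 + (0--6)^2 + (-11--17)^2) = 35.0428

35.0428


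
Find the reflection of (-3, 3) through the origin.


Reflection through origin: (x, y) -> (-x, -y)
(-3, 3) -> (3, -3)

(3, -3)


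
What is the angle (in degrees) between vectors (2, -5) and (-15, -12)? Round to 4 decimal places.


dot = 2*-15 + -5*-12 = 30
|u| = 5.3852, |v| = 19.2094
cos(angle) = 0.29
angle = 73.1416 degrees

73.1416 degrees


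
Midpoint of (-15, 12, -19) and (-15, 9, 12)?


Midpoint = ((-15+-15)/2, (12+9)/2, (-19+12)/2) = (-15, 10.5, -3.5)

(-15, 10.5, -3.5)


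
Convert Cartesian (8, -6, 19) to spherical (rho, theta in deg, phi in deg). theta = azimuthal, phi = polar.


rho = sqrt(8^2 + (-6)^2 + 19^2) = 21.4709
theta = atan2(-6, 8) = 323.1301 deg
phi = acos(19/21.4709) = 27.7585 deg

rho = 21.4709, theta = 323.1301 deg, phi = 27.7585 deg


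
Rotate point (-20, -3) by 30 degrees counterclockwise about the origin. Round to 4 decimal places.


x' = -20*cos(30) - -3*sin(30) = -15.8205
y' = -20*sin(30) + -3*cos(30) = -12.5981

(-15.8205, -12.5981)


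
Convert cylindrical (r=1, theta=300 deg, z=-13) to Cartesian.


x = 1 * cos(300) = 0.5
y = 1 * sin(300) = -0.866
z = -13

(0.5, -0.866, -13)


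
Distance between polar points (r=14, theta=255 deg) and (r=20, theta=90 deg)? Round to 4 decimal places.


d = sqrt(r1^2 + r2^2 - 2*r1*r2*cos(t2-t1))
d = sqrt(14^2 + 20^2 - 2*14*20*cos(90-255)) = 33.7182

33.7182


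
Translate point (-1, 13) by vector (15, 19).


Translation: (x+dx, y+dy) = (-1+15, 13+19) = (14, 32)

(14, 32)


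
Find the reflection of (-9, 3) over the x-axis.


Reflection across x-axis: (x, y) -> (x, -y)
(-9, 3) -> (-9, -3)

(-9, -3)


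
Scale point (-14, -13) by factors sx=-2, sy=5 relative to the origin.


Scaling: (x*sx, y*sy) = (-14*-2, -13*5) = (28, -65)

(28, -65)


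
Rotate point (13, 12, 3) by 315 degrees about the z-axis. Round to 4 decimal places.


x' = 13*cos(315) - 12*sin(315) = 17.6777
y' = 13*sin(315) + 12*cos(315) = -0.7071
z' = 3

(17.6777, -0.7071, 3)


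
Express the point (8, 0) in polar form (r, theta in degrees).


r = sqrt(8^2 + 0^2) = 8
theta = atan2(0, 8) = 0 degrees

r = 8, theta = 0 degrees


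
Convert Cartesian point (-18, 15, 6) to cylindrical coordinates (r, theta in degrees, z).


r = sqrt((-18)^2 + 15^2) = 23.4307
theta = atan2(15, -18) = 140.1944 deg
z = 6

r = 23.4307, theta = 140.1944 deg, z = 6


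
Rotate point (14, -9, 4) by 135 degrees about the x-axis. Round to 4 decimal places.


x' = 14
y' = -9*cos(135) - 4*sin(135) = 3.5355
z' = -9*sin(135) + 4*cos(135) = -9.1924

(14, 3.5355, -9.1924)


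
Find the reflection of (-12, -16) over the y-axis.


Reflection across y-axis: (x, y) -> (-x, y)
(-12, -16) -> (12, -16)

(12, -16)


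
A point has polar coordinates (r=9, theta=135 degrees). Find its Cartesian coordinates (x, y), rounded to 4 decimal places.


x = 9 * cos(135) = -6.364
y = 9 * sin(135) = 6.364

(-6.364, 6.364)


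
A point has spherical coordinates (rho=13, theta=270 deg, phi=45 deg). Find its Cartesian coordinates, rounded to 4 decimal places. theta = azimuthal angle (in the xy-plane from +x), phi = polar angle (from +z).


x = 13 * sin(45) * cos(270) = 0
y = 13 * sin(45) * sin(270) = -9.1924
z = 13 * cos(45) = 9.1924

(0, -9.1924, 9.1924)


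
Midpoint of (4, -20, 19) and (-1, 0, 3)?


Midpoint = ((4+-1)/2, (-20+0)/2, (19+3)/2) = (1.5, -10, 11)

(1.5, -10, 11)


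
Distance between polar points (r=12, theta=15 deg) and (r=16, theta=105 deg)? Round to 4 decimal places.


d = sqrt(r1^2 + r2^2 - 2*r1*r2*cos(t2-t1))
d = sqrt(12^2 + 16^2 - 2*12*16*cos(105-15)) = 20

20


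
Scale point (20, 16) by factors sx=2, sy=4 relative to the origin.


Scaling: (x*sx, y*sy) = (20*2, 16*4) = (40, 64)

(40, 64)


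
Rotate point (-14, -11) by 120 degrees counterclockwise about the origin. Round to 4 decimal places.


x' = -14*cos(120) - -11*sin(120) = 16.5263
y' = -14*sin(120) + -11*cos(120) = -6.6244

(16.5263, -6.6244)


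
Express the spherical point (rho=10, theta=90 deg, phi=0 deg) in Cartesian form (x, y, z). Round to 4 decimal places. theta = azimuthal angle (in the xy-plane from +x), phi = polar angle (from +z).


x = 10 * sin(0) * cos(90) = 0
y = 10 * sin(0) * sin(90) = 0
z = 10 * cos(0) = 10

(0, 0, 10)


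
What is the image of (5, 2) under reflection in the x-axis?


Reflection across x-axis: (x, y) -> (x, -y)
(5, 2) -> (5, -2)

(5, -2)


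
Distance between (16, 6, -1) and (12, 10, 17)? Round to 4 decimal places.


d = sqrt((12-16)^2 + (10-6)^2 + (17--1)^2) = 18.868

18.868


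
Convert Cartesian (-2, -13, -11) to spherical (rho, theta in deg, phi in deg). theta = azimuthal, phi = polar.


rho = sqrt((-2)^2 + (-13)^2 + (-11)^2) = 17.1464
theta = atan2(-13, -2) = 261.2538 deg
phi = acos(-11/17.1464) = 129.9062 deg

rho = 17.1464, theta = 261.2538 deg, phi = 129.9062 deg


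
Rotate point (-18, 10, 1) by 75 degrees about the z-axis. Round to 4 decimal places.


x' = -18*cos(75) - 10*sin(75) = -14.318
y' = -18*sin(75) + 10*cos(75) = -14.7985
z' = 1

(-14.318, -14.7985, 1)


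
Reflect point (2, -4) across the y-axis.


Reflection across y-axis: (x, y) -> (-x, y)
(2, -4) -> (-2, -4)

(-2, -4)


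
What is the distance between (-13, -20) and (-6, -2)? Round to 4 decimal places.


d = sqrt((-6--13)^2 + (-2--20)^2) = 19.3132

19.3132


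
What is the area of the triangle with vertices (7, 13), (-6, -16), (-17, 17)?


Area = |x1(y2-y3) + x2(y3-y1) + x3(y1-y2)| / 2
= |7*(-16-17) + -6*(17-13) + -17*(13--16)| / 2
= 374

374


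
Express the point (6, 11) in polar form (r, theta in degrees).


r = sqrt(6^2 + 11^2) = 12.53
theta = atan2(11, 6) = 61.3895 degrees

r = 12.53, theta = 61.3895 degrees


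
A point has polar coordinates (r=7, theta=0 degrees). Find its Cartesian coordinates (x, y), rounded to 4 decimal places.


x = 7 * cos(0) = 7
y = 7 * sin(0) = 0

(7, 0)


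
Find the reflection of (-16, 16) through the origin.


Reflection through origin: (x, y) -> (-x, -y)
(-16, 16) -> (16, -16)

(16, -16)


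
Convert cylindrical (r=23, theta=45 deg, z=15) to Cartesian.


x = 23 * cos(45) = 16.2635
y = 23 * sin(45) = 16.2635
z = 15

(16.2635, 16.2635, 15)


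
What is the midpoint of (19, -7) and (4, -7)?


Midpoint = ((19+4)/2, (-7+-7)/2) = (11.5, -7)

(11.5, -7)


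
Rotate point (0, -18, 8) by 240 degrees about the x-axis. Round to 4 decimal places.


x' = 0
y' = -18*cos(240) - 8*sin(240) = 15.9282
z' = -18*sin(240) + 8*cos(240) = 11.5885

(0, 15.9282, 11.5885)


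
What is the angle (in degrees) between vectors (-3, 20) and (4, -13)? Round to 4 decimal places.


dot = -3*4 + 20*-13 = -272
|u| = 20.2237, |v| = 13.6015
cos(angle) = -0.9888
angle = 171.428 degrees

171.428 degrees


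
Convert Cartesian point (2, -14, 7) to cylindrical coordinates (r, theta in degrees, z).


r = sqrt(2^2 + (-14)^2) = 14.1421
theta = atan2(-14, 2) = 278.1301 deg
z = 7

r = 14.1421, theta = 278.1301 deg, z = 7


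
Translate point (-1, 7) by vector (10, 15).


Translation: (x+dx, y+dy) = (-1+10, 7+15) = (9, 22)

(9, 22)


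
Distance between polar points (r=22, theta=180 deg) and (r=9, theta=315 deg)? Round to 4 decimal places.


d = sqrt(r1^2 + r2^2 - 2*r1*r2*cos(t2-t1))
d = sqrt(22^2 + 9^2 - 2*22*9*cos(315-180)) = 29.0691

29.0691


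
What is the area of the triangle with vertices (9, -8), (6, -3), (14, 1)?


Area = |x1(y2-y3) + x2(y3-y1) + x3(y1-y2)| / 2
= |9*(-3-1) + 6*(1--8) + 14*(-8--3)| / 2
= 26

26


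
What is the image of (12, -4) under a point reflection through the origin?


Reflection through origin: (x, y) -> (-x, -y)
(12, -4) -> (-12, 4)

(-12, 4)


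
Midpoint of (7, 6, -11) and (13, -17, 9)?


Midpoint = ((7+13)/2, (6+-17)/2, (-11+9)/2) = (10, -5.5, -1)

(10, -5.5, -1)


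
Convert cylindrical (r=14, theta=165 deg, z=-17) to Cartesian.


x = 14 * cos(165) = -13.523
y = 14 * sin(165) = 3.6235
z = -17

(-13.523, 3.6235, -17)


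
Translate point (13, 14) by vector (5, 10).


Translation: (x+dx, y+dy) = (13+5, 14+10) = (18, 24)

(18, 24)


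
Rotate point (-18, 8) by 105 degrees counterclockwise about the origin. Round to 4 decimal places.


x' = -18*cos(105) - 8*sin(105) = -3.0687
y' = -18*sin(105) + 8*cos(105) = -19.4572

(-3.0687, -19.4572)


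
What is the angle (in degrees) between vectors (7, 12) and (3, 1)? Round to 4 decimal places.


dot = 7*3 + 12*1 = 33
|u| = 13.8924, |v| = 3.1623
cos(angle) = 0.7512
angle = 41.3086 degrees

41.3086 degrees


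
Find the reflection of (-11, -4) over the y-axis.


Reflection across y-axis: (x, y) -> (-x, y)
(-11, -4) -> (11, -4)

(11, -4)


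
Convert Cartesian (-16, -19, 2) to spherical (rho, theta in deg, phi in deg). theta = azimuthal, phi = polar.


rho = sqrt((-16)^2 + (-19)^2 + 2^2) = 24.9199
theta = atan2(-19, -16) = 229.8991 deg
phi = acos(2/24.9199) = 85.3966 deg

rho = 24.9199, theta = 229.8991 deg, phi = 85.3966 deg


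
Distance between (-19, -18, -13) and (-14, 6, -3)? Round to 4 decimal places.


d = sqrt((-14--19)^2 + (6--18)^2 + (-3--13)^2) = 26.4764

26.4764


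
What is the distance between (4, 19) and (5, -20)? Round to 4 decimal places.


d = sqrt((5-4)^2 + (-20-19)^2) = 39.0128

39.0128


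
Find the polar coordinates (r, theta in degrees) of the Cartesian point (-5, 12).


r = sqrt((-5)^2 + 12^2) = 13
theta = atan2(12, -5) = 112.6199 degrees

r = 13, theta = 112.6199 degrees


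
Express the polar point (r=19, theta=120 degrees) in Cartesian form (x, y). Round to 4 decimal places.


x = 19 * cos(120) = -9.5
y = 19 * sin(120) = 16.4545

(-9.5, 16.4545)


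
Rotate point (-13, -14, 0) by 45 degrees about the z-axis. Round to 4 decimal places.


x' = -13*cos(45) - -14*sin(45) = 0.7071
y' = -13*sin(45) + -14*cos(45) = -19.0919
z' = 0

(0.7071, -19.0919, 0)


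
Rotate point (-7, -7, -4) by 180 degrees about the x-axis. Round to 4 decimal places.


x' = -7
y' = -7*cos(180) - -4*sin(180) = 7
z' = -7*sin(180) + -4*cos(180) = 4

(-7, 7, 4)
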